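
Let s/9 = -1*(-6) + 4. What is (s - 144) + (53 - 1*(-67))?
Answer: 66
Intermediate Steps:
s = 90 (s = 9*(-1*(-6) + 4) = 9*(6 + 4) = 9*10 = 90)
(s - 144) + (53 - 1*(-67)) = (90 - 144) + (53 - 1*(-67)) = -54 + (53 + 67) = -54 + 120 = 66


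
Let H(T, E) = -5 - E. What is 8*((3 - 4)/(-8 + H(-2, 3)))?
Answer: ½ ≈ 0.50000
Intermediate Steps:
8*((3 - 4)/(-8 + H(-2, 3))) = 8*((3 - 4)/(-8 + (-5 - 1*3))) = 8*(-1/(-8 + (-5 - 3))) = 8*(-1/(-8 - 8)) = 8*(-1/(-16)) = 8*(-1*(-1/16)) = 8*(1/16) = ½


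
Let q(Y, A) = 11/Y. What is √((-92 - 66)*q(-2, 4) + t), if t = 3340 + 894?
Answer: 27*√7 ≈ 71.435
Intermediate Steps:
t = 4234
√((-92 - 66)*q(-2, 4) + t) = √((-92 - 66)*(11/(-2)) + 4234) = √(-1738*(-1)/2 + 4234) = √(-158*(-11/2) + 4234) = √(869 + 4234) = √5103 = 27*√7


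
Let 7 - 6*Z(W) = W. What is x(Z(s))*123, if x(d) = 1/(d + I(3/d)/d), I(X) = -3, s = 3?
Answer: -738/23 ≈ -32.087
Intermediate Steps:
Z(W) = 7/6 - W/6
x(d) = 1/(d - 3/d)
x(Z(s))*123 = ((7/6 - ⅙*3)/(-3 + (7/6 - ⅙*3)²))*123 = ((7/6 - ½)/(-3 + (7/6 - ½)²))*123 = (2/(3*(-3 + (⅔)²)))*123 = (2/(3*(-3 + 4/9)))*123 = (2/(3*(-23/9)))*123 = ((⅔)*(-9/23))*123 = -6/23*123 = -738/23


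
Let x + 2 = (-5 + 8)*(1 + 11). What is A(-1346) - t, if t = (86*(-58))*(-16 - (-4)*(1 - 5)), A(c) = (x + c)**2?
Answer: 1561728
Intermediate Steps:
x = 34 (x = -2 + (-5 + 8)*(1 + 11) = -2 + 3*12 = -2 + 36 = 34)
A(c) = (34 + c)**2
t = 159616 (t = -4988*(-16 - (-4)*(-4)) = -4988*(-16 - 1*16) = -4988*(-16 - 16) = -4988*(-32) = 159616)
A(-1346) - t = (34 - 1346)**2 - 1*159616 = (-1312)**2 - 159616 = 1721344 - 159616 = 1561728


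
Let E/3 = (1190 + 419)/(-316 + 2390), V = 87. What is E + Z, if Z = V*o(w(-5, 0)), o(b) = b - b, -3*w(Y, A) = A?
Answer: 4827/2074 ≈ 2.3274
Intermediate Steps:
w(Y, A) = -A/3
o(b) = 0
E = 4827/2074 (E = 3*((1190 + 419)/(-316 + 2390)) = 3*(1609/2074) = 4827/2074 ≈ 2.3274)
Z = 0 (Z = 87*0 = 0)
E + Z = 4827/2074 + 0 = 4827/2074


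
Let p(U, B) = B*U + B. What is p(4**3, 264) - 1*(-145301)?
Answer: 162461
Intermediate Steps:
p(U, B) = B + B*U
p(4**3, 264) - 1*(-145301) = 264*(1 + 4**3) - 1*(-145301) = 264*(1 + 64) + 145301 = 264*65 + 145301 = 17160 + 145301 = 162461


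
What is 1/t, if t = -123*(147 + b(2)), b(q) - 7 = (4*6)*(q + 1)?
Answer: -1/27798 ≈ -3.5974e-5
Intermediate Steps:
b(q) = 31 + 24*q (b(q) = 7 + (4*6)*(q + 1) = 7 + 24*(1 + q) = 7 + (24 + 24*q) = 31 + 24*q)
t = -27798 (t = -123*(147 + (31 + 24*2)) = -123*(147 + (31 + 48)) = -123*(147 + 79) = -123*226 = -27798)
1/t = 1/(-27798) = -1/27798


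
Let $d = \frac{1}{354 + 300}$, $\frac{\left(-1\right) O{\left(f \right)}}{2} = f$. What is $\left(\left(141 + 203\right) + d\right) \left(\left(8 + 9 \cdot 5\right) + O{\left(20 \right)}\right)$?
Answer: $\frac{2924701}{654} \approx 4472.0$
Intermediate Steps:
$O{\left(f \right)} = - 2 f$
$d = \frac{1}{654} \approx 0.0015291$
$\left(\left(141 + 203\right) + d\right) \left(\left(8 + 9 \cdot 5\right) + O{\left(20 \right)}\right) = \left(\left(141 + 203\right) + \frac{1}{654}\right) \left(\left(8 + 9 \cdot 5\right) - 40\right) = \left(344 + \frac{1}{654}\right) \left(\left(8 + 45\right) - 40\right) = \frac{224977 \left(53 - 40\right)}{654} = \frac{224977}{654} \cdot 13 = \frac{2924701}{654}$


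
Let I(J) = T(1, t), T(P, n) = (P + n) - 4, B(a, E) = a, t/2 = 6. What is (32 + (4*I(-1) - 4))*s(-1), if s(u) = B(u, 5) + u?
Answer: -128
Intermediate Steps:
t = 12 (t = 2*6 = 12)
T(P, n) = -4 + P + n
I(J) = 9 (I(J) = -4 + 1 + 12 = 9)
s(u) = 2*u (s(u) = u + u = 2*u)
(32 + (4*I(-1) - 4))*s(-1) = (32 + (4*9 - 4))*(2*(-1)) = (32 + (36 - 4))*(-2) = (32 + 32)*(-2) = 64*(-2) = -128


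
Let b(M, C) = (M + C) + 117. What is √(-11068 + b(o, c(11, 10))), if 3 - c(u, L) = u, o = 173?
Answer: I*√10786 ≈ 103.86*I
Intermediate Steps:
c(u, L) = 3 - u
b(M, C) = 117 + C + M (b(M, C) = (C + M) + 117 = 117 + C + M)
√(-11068 + b(o, c(11, 10))) = √(-11068 + (117 + (3 - 1*11) + 173)) = √(-11068 + (117 + (3 - 11) + 173)) = √(-11068 + (117 - 8 + 173)) = √(-11068 + 282) = √(-10786) = I*√10786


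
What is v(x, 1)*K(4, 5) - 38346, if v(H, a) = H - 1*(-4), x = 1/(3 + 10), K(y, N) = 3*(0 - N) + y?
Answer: -499081/13 ≈ -38391.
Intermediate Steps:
K(y, N) = y - 3*N (K(y, N) = 3*(-N) + y = -3*N + y = y - 3*N)
x = 1/13 ≈ 0.076923
v(H, a) = 4 + H (v(H, a) = H + 4 = 4 + H)
v(x, 1)*K(4, 5) - 38346 = (4 + 1/13)*(4 - 3*5) - 38346 = 53*(4 - 15)/13 - 38346 = (53/13)*(-11) - 38346 = -583/13 - 38346 = -499081/13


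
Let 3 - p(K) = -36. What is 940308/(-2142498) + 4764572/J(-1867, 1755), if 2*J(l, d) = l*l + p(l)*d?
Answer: 1422849277370/634560415561 ≈ 2.2423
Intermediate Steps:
p(K) = 39 (p(K) = 3 - 1*(-36) = 3 + 36 = 39)
J(l, d) = l**2/2 + 39*d/2 (J(l, d) = (l*l + 39*d)/2 = (l**2 + 39*d)/2 = l**2/2 + 39*d/2)
940308/(-2142498) + 4764572/J(-1867, 1755) = 940308/(-2142498) + 4764572/((1/2)*(-1867)**2 + (39/2)*1755) = 940308*(-1/2142498) + 4764572/((1/2)*3485689 + 68445/2) = -156718/357083 + 4764572/(3485689/2 + 68445/2) = -156718/357083 + 4764572/1777067 = 1422849277370/634560415561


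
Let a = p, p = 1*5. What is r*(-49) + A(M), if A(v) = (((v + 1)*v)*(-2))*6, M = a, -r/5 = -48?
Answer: -12120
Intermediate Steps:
r = 240 (r = -5*(-48) = 240)
p = 5
a = 5
M = 5
A(v) = -12*v*(1 + v) (A(v) = (((1 + v)*v)*(-2))*6 = ((v*(1 + v))*(-2))*6 = -2*v*(1 + v)*6 = -12*v*(1 + v))
r*(-49) + A(M) = 240*(-49) - 12*5*(1 + 5) = -11760 - 12*5*6 = -11760 - 360 = -12120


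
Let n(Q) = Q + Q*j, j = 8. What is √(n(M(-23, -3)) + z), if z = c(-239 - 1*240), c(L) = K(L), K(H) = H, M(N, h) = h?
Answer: I*√506 ≈ 22.494*I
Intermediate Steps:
c(L) = L
n(Q) = 9*Q (n(Q) = Q + Q*8 = Q + 8*Q = 9*Q)
z = -479 (z = -239 - 1*240 = -239 - 240 = -479)
√(n(M(-23, -3)) + z) = √(9*(-3) - 479) = √(-27 - 479) = √(-506) = I*√506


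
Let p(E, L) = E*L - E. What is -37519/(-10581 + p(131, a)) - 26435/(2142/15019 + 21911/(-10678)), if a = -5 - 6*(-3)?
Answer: 2938827537843089/212202859869 ≈ 13849.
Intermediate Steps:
a = 13 (a = -5 + 18 = 13)
p(E, L) = -E + E*L
-37519/(-10581 + p(131, a)) - 26435/(2142/15019 + 21911/(-10678)) = -37519/(-10581 + 131*(-1 + 13)) - 26435/(2142/15019 + 21911/(-10678)) = -37519/(-10581 + 131*12) - 26435/(2142*(1/15019) + 21911*(-1/10678)) = -37519/(-10581 + 1572) - 26435/(2142/15019 - 21911/10678) = -37519/(-9009) - 26435/(-306209033/160372882) = -37519*(-1/9009) - 26435*(-160372882/306209033) = 37519/9009 + 4239457135670/306209033 = 2938827537843089/212202859869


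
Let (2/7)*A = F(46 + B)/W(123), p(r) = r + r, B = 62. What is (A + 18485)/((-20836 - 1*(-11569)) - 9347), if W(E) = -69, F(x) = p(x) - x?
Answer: -425029/428122 ≈ -0.99277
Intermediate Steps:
p(r) = 2*r
F(x) = x (F(x) = 2*x - x = x)
A = -126/23 (A = 7*((46 + 62)/(-69))/2 = 7*(108*(-1/69))/2 = (7/2)*(-36/23) = -126/23 ≈ -5.4783)
(A + 18485)/((-20836 - 1*(-11569)) - 9347) = (-126/23 + 18485)/((-20836 - 1*(-11569)) - 9347) = 425029/(23*((-20836 + 11569) - 9347)) = 425029/(23*(-9267 - 9347)) = (425029/23)/(-18614) = (425029/23)*(-1/18614) = -425029/428122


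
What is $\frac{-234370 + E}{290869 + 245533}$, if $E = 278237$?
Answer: $\frac{43867}{536402} \approx 0.08178$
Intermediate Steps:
$\frac{-234370 + E}{290869 + 245533} = \frac{-234370 + 278237}{290869 + 245533} = \frac{43867}{536402}$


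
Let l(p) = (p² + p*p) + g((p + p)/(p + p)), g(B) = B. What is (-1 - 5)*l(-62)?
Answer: -46134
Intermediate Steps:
l(p) = 1 + 2*p² (l(p) = (p² + p*p) + (p + p)/(p + p) = (p² + p²) + (2*p)/((2*p)) = 2*p² + (2*p)*(1/(2*p)) = 2*p² + 1 = 1 + 2*p²)
(-1 - 5)*l(-62) = (-1 - 5)*(1 + 2*(-62)²) = -6*(1 + 2*3844) = -6*(1 + 7688) = -6*7689 = -46134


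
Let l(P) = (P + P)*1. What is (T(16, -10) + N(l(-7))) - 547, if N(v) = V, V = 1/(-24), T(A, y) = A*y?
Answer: -16969/24 ≈ -707.04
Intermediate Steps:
l(P) = 2*P (l(P) = (2*P)*1 = 2*P)
V = -1/24 ≈ -0.041667
N(v) = -1/24
(T(16, -10) + N(l(-7))) - 547 = (16*(-10) - 1/24) - 547 = (-160 - 1/24) - 547 = -3841/24 - 547 = -16969/24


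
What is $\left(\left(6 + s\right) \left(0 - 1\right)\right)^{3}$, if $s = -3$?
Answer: $-27$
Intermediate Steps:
$\left(\left(6 + s\right) \left(0 - 1\right)\right)^{3} = \left(\left(6 - 3\right) \left(0 - 1\right)\right)^{3} = \left(3 \left(-1\right)\right)^{3} = \left(-3\right)^{3} = -27$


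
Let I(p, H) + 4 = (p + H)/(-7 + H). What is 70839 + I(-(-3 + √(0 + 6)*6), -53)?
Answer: 425015/6 + √6/10 ≈ 70836.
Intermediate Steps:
I(p, H) = -4 + (H + p)/(-7 + H) (I(p, H) = -4 + (p + H)/(-7 + H) = -4 + (H + p)/(-7 + H))
70839 + I(-(-3 + √(0 + 6)*6), -53) = 70839 + (28 - (-3 + √(0 + 6)*6) - 3*(-53))/(-7 - 53) = 70839 + (28 - (-3 + √6*6) + 159)/(-60) = 70839 - (28 - (-3 + 6*√6) + 159)/60 = 70839 - (28 + (3 - 6*√6) + 159)/60 = 70839 - (190 - 6*√6)/60 = 70839 + (-19/6 + √6/10) = 425015/6 + √6/10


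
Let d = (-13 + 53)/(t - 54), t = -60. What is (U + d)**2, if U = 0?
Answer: 400/3249 ≈ 0.12311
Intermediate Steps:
d = -20/57 (d = (-13 + 53)/(-60 - 54) = 40/(-114) = 40*(-1/114) = -20/57 ≈ -0.35088)
(U + d)**2 = (0 - 20/57)**2 = (-20/57)**2 = 400/3249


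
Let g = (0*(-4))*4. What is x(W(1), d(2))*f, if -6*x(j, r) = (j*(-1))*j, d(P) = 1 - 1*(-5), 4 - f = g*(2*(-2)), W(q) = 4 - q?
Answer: 6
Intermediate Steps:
g = 0 (g = 0*4 = 0)
f = 4 (f = 4 - 0*2*(-2) = 4 - 0*(-4) = 4 - 1*0 = 4 + 0 = 4)
d(P) = 6 (d(P) = 1 + 5 = 6)
x(j, r) = j**2/6 (x(j, r) = -j*(-1)*j/6 = -(-j)*j/6 = -(-1)*j**2/6 = j**2/6)
x(W(1), d(2))*f = ((4 - 1*1)**2/6)*4 = ((4 - 1)**2/6)*4 = ((1/6)*3**2)*4 = ((1/6)*9)*4 = (3/2)*4 = 6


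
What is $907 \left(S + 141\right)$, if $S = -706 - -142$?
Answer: $-383661$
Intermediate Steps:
$S = -564$ ($S = -706 + 142 = -564$)
$907 \left(S + 141\right) = 907 \left(-564 + 141\right) = 907 \left(-423\right) = -383661$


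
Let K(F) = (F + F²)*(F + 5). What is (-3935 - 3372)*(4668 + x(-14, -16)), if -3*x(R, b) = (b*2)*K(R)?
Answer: 93558828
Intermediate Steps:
K(F) = (5 + F)*(F + F²) (K(F) = (F + F²)*(5 + F) = (5 + F)*(F + F²))
x(R, b) = -2*R*b*(5 + R² + 6*R)/3 (x(R, b) = -b*2*R*(5 + R² + 6*R)/3 = -2*b*R*(5 + R² + 6*R)/3 = -2*R*b*(5 + R² + 6*R)/3)
(-3935 - 3372)*(4668 + x(-14, -16)) = (-3935 - 3372)*(4668 - ⅔*(-14)*(-16)*(5 + (-14)² + 6*(-14))) = -7307*(4668 - ⅔*(-14)*(-16)*(5 + 196 - 84)) = -7307*(4668 - ⅔*(-14)*(-16)*117) = -7307*(4668 - 17472) = -7307*(-12804) = 93558828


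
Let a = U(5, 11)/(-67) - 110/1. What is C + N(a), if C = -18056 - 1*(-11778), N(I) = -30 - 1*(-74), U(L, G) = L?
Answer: -6234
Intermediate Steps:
a = -7375/67 (a = 5/(-67) - 110/1 = 5*(-1/67) - 110*1 = -5/67 - 110 = -7375/67 ≈ -110.07)
N(I) = 44 (N(I) = -30 + 74 = 44)
C = -6278 (C = -18056 + 11778 = -6278)
C + N(a) = -6278 + 44 = -6234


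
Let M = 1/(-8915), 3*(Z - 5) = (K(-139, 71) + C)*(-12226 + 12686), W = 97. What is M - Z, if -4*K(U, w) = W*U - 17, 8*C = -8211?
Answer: -6421073327/17830 ≈ -3.6013e+5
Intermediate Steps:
C = -8211/8 (C = (⅛)*(-8211) = -8211/8 ≈ -1026.4)
K(U, w) = 17/4 - 97*U/4 (K(U, w) = -(97*U - 17)/4 = -(-17 + 97*U)/4 = 17/4 - 97*U/4)
Z = 720255/2 (Z = 5 + (((17/4 - 97/4*(-139)) - 8211/8)*(-12226 + 12686))/3 = 5 + (((17/4 + 13483/4) - 8211/8)*460)/3 = 5 + ((3375 - 8211/8)*460)/3 = 5 + ((18789/8)*460)/3 = 5 + (⅓)*(2160735/2) = 5 + 720245/2 = 720255/2 ≈ 3.6013e+5)
M = -1/8915 ≈ -0.00011217
M - Z = -1/8915 - 1*720255/2 = -1/8915 - 720255/2 = -6421073327/17830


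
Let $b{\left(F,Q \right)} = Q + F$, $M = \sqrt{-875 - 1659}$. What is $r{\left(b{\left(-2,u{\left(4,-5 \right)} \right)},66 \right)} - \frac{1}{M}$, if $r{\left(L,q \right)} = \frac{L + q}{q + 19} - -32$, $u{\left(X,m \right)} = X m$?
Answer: $\frac{2764}{85} + \frac{i \sqrt{2534}}{2534} \approx 32.518 + 0.019865 i$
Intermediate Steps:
$M = i \sqrt{2534}$ ($M = \sqrt{-2534} = i \sqrt{2534} \approx 50.339 i$)
$b{\left(F,Q \right)} = F + Q$
$r{\left(L,q \right)} = 32 + \frac{L + q}{19 + q}$ ($r{\left(L,q \right)} = \frac{L + q}{19 + q} + 32 = 32 + \frac{L + q}{19 + q}$)
$r{\left(b{\left(-2,u{\left(4,-5 \right)} \right)},66 \right)} - \frac{1}{M} = \frac{608 + \left(-2 + 4 \left(-5\right)\right) + 33 \cdot 66}{19 + 66} - \frac{1}{i \sqrt{2534}} = \frac{608 - 22 + 2178}{85} - - \frac{i \sqrt{2534}}{2534} = \frac{608 - 22 + 2178}{85} + \frac{i \sqrt{2534}}{2534} = \frac{1}{85} \cdot 2764 + \frac{i \sqrt{2534}}{2534} = \frac{2764}{85} + \frac{i \sqrt{2534}}{2534}$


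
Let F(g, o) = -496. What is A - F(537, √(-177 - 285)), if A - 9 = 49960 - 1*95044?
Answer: -44579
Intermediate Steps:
A = -45075 (A = 9 + (49960 - 1*95044) = 9 + (49960 - 95044) = 9 - 45084 = -45075)
A - F(537, √(-177 - 285)) = -45075 - 1*(-496) = -45075 + 496 = -44579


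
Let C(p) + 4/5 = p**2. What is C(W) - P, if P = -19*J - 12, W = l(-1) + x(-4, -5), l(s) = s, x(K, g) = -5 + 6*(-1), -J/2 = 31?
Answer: -5114/5 ≈ -1022.8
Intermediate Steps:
J = -62 (J = -2*31 = -62)
x(K, g) = -11 (x(K, g) = -5 - 6 = -11)
W = -12 (W = -1 - 11 = -12)
P = 1166 (P = -19*(-62) - 12 = 1178 - 12 = 1166)
C(p) = -4/5 + p**2
C(W) - P = (-4/5 + (-12)**2) - 1*1166 = (-4/5 + 144) - 1166 = 716/5 - 1166 = -5114/5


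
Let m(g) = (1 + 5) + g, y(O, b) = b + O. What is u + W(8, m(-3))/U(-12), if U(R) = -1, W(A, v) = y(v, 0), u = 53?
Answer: 50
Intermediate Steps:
y(O, b) = O + b
m(g) = 6 + g
W(A, v) = v (W(A, v) = v + 0 = v)
u + W(8, m(-3))/U(-12) = 53 + (6 - 3)/(-1) = 53 - 1*3 = 53 - 3 = 50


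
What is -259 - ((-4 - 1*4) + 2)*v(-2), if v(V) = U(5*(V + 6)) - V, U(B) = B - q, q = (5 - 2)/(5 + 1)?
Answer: -130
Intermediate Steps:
q = 1/2 (q = 3/6 = 3*(1/6) = 1/2 ≈ 0.50000)
U(B) = -1/2 + B (U(B) = B - 1*1/2 = B - 1/2 = -1/2 + B)
v(V) = 59/2 + 4*V (v(V) = (-1/2 + 5*(V + 6)) - V = (-1/2 + 5*(6 + V)) - V = (-1/2 + (30 + 5*V)) - V = (59/2 + 5*V) - V = 59/2 + 4*V)
-259 - ((-4 - 1*4) + 2)*v(-2) = -259 - ((-4 - 1*4) + 2)*(59/2 + 4*(-2)) = -259 - ((-4 - 4) + 2)*(59/2 - 8) = -259 - (-8 + 2)*43/2 = -259 - (-6)*43/2 = -259 - 1*(-129) = -259 + 129 = -130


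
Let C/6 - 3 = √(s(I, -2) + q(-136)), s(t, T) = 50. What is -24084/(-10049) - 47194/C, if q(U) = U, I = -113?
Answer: -234838273/954655 + 23597*I*√86/285 ≈ -245.99 + 767.82*I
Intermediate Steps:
C = 18 + 6*I*√86 (C = 18 + 6*√(50 - 136) = 18 + 6*√(-86) = 18 + 6*(I*√86) = 18 + 6*I*√86 ≈ 18.0 + 55.642*I)
-24084/(-10049) - 47194/C = -24084/(-10049) - 47194/(18 + 6*I*√86) = -24084*(-1/10049) - 47194/(18 + 6*I*√86) = 24084/10049 - 47194/(18 + 6*I*√86)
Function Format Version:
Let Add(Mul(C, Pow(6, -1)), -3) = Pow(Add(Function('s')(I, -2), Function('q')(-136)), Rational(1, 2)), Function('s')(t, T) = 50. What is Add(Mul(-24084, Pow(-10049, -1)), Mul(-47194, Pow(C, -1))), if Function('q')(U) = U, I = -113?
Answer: Add(Rational(-234838273, 954655), Mul(Rational(23597, 285), I, Pow(86, Rational(1, 2)))) ≈ Add(-245.99, Mul(767.82, I))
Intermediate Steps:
C = Add(18, Mul(6, I, Pow(86, Rational(1, 2)))) (C = Add(18, Mul(6, Pow(Add(50, -136), Rational(1, 2)))) = Add(18, Mul(6, Pow(-86, Rational(1, 2)))) = Add(18, Mul(6, Mul(I, Pow(86, Rational(1, 2))))) = Add(18, Mul(6, I, Pow(86, Rational(1, 2)))) ≈ Add(18.000, Mul(55.642, I)))
Add(Mul(-24084, Pow(-10049, -1)), Mul(-47194, Pow(C, -1))) = Add(Mul(-24084, Pow(-10049, -1)), Mul(-47194, Pow(Add(18, Mul(6, I, Pow(86, Rational(1, 2)))), -1))) = Add(Mul(-24084, Rational(-1, 10049)), Mul(-47194, Pow(Add(18, Mul(6, I, Pow(86, Rational(1, 2)))), -1))) = Add(Rational(24084, 10049), Mul(-47194, Pow(Add(18, Mul(6, I, Pow(86, Rational(1, 2)))), -1)))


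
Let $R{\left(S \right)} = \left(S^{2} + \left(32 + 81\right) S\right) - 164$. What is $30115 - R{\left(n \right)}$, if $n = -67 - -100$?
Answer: $25461$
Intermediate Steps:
$n = 33$ ($n = -67 + 100 = 33$)
$R{\left(S \right)} = -164 + S^{2} + 113 S$ ($R{\left(S \right)} = \left(S^{2} + 113 S\right) - 164 = -164 + S^{2} + 113 S$)
$30115 - R{\left(n \right)} = 30115 - \left(-164 + 33^{2} + 113 \cdot 33\right) = 30115 - \left(-164 + 1089 + 3729\right) = 30115 - 4654 = 25461$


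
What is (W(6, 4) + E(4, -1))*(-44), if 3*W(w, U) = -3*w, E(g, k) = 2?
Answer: 176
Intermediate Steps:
W(w, U) = -w (W(w, U) = (-3*w)/3 = -w)
(W(6, 4) + E(4, -1))*(-44) = (-1*6 + 2)*(-44) = (-6 + 2)*(-44) = -4*(-44) = 176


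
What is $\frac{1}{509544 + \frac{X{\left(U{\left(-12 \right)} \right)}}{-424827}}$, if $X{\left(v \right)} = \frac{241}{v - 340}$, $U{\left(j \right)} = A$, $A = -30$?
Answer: $\frac{157185990}{80093178088801} \approx 1.9625 \cdot 10^{-6}$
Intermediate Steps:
$U{\left(j \right)} = -30$
$X{\left(v \right)} = \frac{241}{-340 + v}$
$\frac{1}{509544 + \frac{X{\left(U{\left(-12 \right)} \right)}}{-424827}} = \frac{1}{509544 + \frac{241 \frac{1}{-340 - 30}}{-424827}} = \frac{1}{509544 + \frac{241}{-370} \left(- \frac{1}{424827}\right)} = \frac{1}{509544 + 241 \left(- \frac{1}{370}\right) \left(- \frac{1}{424827}\right)} = \frac{1}{509544 - - \frac{241}{157185990}} = \frac{1}{509544 + \frac{241}{157185990}} = \frac{1}{\frac{80093178088801}{157185990}} = \frac{157185990}{80093178088801}$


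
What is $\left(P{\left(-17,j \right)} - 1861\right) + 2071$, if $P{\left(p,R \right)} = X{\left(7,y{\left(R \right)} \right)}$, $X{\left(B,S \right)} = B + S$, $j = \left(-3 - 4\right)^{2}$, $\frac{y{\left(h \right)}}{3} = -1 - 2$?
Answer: $208$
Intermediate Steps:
$y{\left(h \right)} = -9$ ($y{\left(h \right)} = 3 \left(-1 - 2\right) = 3 \left(-3\right) = -9$)
$j = 49$ ($j = \left(-7\right)^{2} = 49$)
$P{\left(p,R \right)} = -2$ ($P{\left(p,R \right)} = 7 - 9 = -2$)
$\left(P{\left(-17,j \right)} - 1861\right) + 2071 = \left(-2 - 1861\right) + 2071 = -1863 + 2071 = 208$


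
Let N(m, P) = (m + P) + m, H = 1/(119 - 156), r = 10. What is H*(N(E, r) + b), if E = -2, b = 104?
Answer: -110/37 ≈ -2.9730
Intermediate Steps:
H = -1/37 (H = 1/(-37) = -1/37 ≈ -0.027027)
N(m, P) = P + 2*m (N(m, P) = (P + m) + m = P + 2*m)
H*(N(E, r) + b) = -((10 + 2*(-2)) + 104)/37 = -((10 - 4) + 104)/37 = -(6 + 104)/37 = -1/37*110 = -110/37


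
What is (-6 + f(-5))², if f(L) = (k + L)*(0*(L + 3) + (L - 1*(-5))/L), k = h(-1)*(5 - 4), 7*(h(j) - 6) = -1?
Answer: 36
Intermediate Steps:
h(j) = 41/7 (h(j) = 6 + (⅐)*(-1) = 6 - ⅐ = 41/7)
k = 41/7 (k = 41*(5 - 4)/7 = (41/7)*1 = 41/7 ≈ 5.8571)
f(L) = (5 + L)*(41/7 + L)/L (f(L) = (41/7 + L)*(0*(L + 3) + (L - 1*(-5))/L) = (41/7 + L)*(0*(3 + L) + (L + 5)/L) = (41/7 + L)*(0 + (5 + L)/L) = (41/7 + L)*((5 + L)/L) = (5 + L)*(41/7 + L)/L)
(-6 + f(-5))² = (-6 + (76/7 - 5 + (205/7)/(-5)))² = (-6 + (76/7 - 5 + (205/7)*(-⅕)))² = (-6 + (76/7 - 5 - 41/7))² = (-6 + 0)² = (-6)² = 36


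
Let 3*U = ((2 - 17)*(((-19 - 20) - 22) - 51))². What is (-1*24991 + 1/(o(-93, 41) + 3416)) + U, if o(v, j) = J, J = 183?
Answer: 3295996592/3599 ≈ 9.1581e+5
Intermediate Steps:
o(v, j) = 183
U = 940800 (U = ((2 - 17)*(((-19 - 20) - 22) - 51))²/3 = (-15*((-39 - 22) - 51))²/3 = (-15*(-61 - 51))²/3 = (-15*(-112))²/3 = (⅓)*1680² = (⅓)*2822400 = 940800)
(-1*24991 + 1/(o(-93, 41) + 3416)) + U = (-1*24991 + 1/(183 + 3416)) + 940800 = (-24991 + 1/3599) + 940800 = -89942608/3599 + 940800 = 3295996592/3599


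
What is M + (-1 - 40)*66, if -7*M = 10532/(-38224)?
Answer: -181007119/66892 ≈ -2706.0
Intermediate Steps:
M = 2633/66892 (M = -10532/(7*(-38224)) = -10532*(-1)/(7*38224) = -⅐*(-2633/9556) = 2633/66892 ≈ 0.039362)
M + (-1 - 40)*66 = 2633/66892 + (-1 - 40)*66 = 2633/66892 - 41*66 = 2633/66892 - 2706 = -181007119/66892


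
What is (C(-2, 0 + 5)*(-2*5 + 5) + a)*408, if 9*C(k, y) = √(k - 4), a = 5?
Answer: 2040 - 680*I*√6/3 ≈ 2040.0 - 555.22*I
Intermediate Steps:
C(k, y) = √(-4 + k)/9 (C(k, y) = √(k - 4)/9 = √(-4 + k)/9)
(C(-2, 0 + 5)*(-2*5 + 5) + a)*408 = ((√(-4 - 2)/9)*(-2*5 + 5) + 5)*408 = ((√(-6)/9)*(-10 + 5) + 5)*408 = (((I*√6)/9)*(-5) + 5)*408 = ((I*√6/9)*(-5) + 5)*408 = (-5*I*√6/9 + 5)*408 = (5 - 5*I*√6/9)*408 = 2040 - 680*I*√6/3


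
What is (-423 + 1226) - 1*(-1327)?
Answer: 2130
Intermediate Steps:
(-423 + 1226) - 1*(-1327) = 803 + 1327 = 2130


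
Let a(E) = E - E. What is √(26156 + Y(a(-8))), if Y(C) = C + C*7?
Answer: 2*√6539 ≈ 161.73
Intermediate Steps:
a(E) = 0
Y(C) = 8*C (Y(C) = C + 7*C = 8*C)
√(26156 + Y(a(-8))) = √(26156 + 8*0) = √(26156 + 0) = √26156 = 2*√6539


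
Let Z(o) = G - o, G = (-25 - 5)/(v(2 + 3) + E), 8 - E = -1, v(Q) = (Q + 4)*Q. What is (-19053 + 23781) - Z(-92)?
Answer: 41729/9 ≈ 4636.6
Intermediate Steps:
v(Q) = Q*(4 + Q) (v(Q) = (4 + Q)*Q = Q*(4 + Q))
E = 9 (E = 8 - 1*(-1) = 8 + 1 = 9)
G = -5/9 (G = (-25 - 5)/((2 + 3)*(4 + (2 + 3)) + 9) = -30/(5*(4 + 5) + 9) = -30/(5*9 + 9) = -30/(45 + 9) = -30/54 = -30*1/54 = -5/9 ≈ -0.55556)
Z(o) = -5/9 - o
(-19053 + 23781) - Z(-92) = (-19053 + 23781) - (-5/9 - 1*(-92)) = 4728 - (-5/9 + 92) = 4728 - 1*823/9 = 4728 - 823/9 = 41729/9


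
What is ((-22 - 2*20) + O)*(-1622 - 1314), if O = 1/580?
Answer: 26393906/145 ≈ 1.8203e+5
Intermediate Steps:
O = 1/580 ≈ 0.0017241
((-22 - 2*20) + O)*(-1622 - 1314) = ((-22 - 2*20) + 1/580)*(-1622 - 1314) = ((-22 - 40) + 1/580)*(-2936) = (-62 + 1/580)*(-2936) = -35959/580*(-2936) = 26393906/145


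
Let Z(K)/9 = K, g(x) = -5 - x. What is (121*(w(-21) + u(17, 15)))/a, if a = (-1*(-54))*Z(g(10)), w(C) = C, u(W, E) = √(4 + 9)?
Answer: 847/2430 - 121*√13/7290 ≈ 0.28871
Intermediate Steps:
u(W, E) = √13
Z(K) = 9*K
a = -7290 (a = (-1*(-54))*(9*(-5 - 1*10)) = 54*(9*(-5 - 10)) = 54*(9*(-15)) = 54*(-135) = -7290)
(121*(w(-21) + u(17, 15)))/a = (121*(-21 + √13))/(-7290) = (-2541 + 121*√13)*(-1/7290) = 847/2430 - 121*√13/7290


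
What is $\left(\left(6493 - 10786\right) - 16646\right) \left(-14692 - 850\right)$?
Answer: $325433938$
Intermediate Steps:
$\left(\left(6493 - 10786\right) - 16646\right) \left(-14692 - 850\right) = \left(-4293 - 16646\right) \left(-15542\right) = \left(-20939\right) \left(-15542\right) = 325433938$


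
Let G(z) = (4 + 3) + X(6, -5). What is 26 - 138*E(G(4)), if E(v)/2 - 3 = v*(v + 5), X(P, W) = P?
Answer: -65386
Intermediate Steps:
G(z) = 13 (G(z) = (4 + 3) + 6 = 7 + 6 = 13)
E(v) = 6 + 2*v*(5 + v) (E(v) = 6 + 2*(v*(v + 5)) = 6 + 2*(v*(5 + v)) = 6 + 2*v*(5 + v))
26 - 138*E(G(4)) = 26 - 138*(6 + 2*13² + 10*13) = 26 - 138*(6 + 2*169 + 130) = 26 - 138*(6 + 338 + 130) = 26 - 138*474 = 26 - 65412 = -65386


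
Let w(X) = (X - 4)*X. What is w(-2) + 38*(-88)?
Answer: -3332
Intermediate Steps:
w(X) = X*(-4 + X) (w(X) = (-4 + X)*X = X*(-4 + X))
w(-2) + 38*(-88) = -2*(-4 - 2) + 38*(-88) = -2*(-6) - 3344 = 12 - 3344 = -3332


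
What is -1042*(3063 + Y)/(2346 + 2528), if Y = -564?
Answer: -1301979/2437 ≈ -534.25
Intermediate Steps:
-1042*(3063 + Y)/(2346 + 2528) = -1042*(3063 - 564)/(2346 + 2528) = -2603958/4874 = -1042*2499/4874 = -1301979/2437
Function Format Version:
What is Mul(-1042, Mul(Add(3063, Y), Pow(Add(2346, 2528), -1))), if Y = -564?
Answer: Rational(-1301979, 2437) ≈ -534.25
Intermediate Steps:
Mul(-1042, Mul(Add(3063, Y), Pow(Add(2346, 2528), -1))) = Mul(-1042, Mul(Add(3063, -564), Pow(Add(2346, 2528), -1))) = Mul(-1042, Mul(2499, Pow(4874, -1))) = Mul(-1042, Mul(2499, Rational(1, 4874))) = Mul(-1042, Rational(2499, 4874)) = Rational(-1301979, 2437)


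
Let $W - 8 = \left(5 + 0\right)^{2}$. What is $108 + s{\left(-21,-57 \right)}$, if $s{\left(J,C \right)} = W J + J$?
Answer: $-606$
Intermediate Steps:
$W = 33$ ($W = 8 + \left(5 + 0\right)^{2} = 8 + 5^{2} = 8 + 25 = 33$)
$s{\left(J,C \right)} = 34 J$ ($s{\left(J,C \right)} = 33 J + J = 34 J$)
$108 + s{\left(-21,-57 \right)} = 108 + 34 \left(-21\right) = 108 - 714 = -606$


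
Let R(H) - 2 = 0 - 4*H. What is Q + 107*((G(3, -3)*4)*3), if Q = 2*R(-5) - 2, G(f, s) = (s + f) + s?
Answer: -3810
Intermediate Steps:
G(f, s) = f + 2*s (G(f, s) = (f + s) + s = f + 2*s)
R(H) = 2 - 4*H (R(H) = 2 + (0 - 4*H) = 2 - 4*H)
Q = 42 (Q = 2*(2 - 4*(-5)) - 2 = 2*(2 + 20) - 2 = 2*22 - 2 = 44 - 2 = 42)
Q + 107*((G(3, -3)*4)*3) = 42 + 107*(((3 + 2*(-3))*4)*3) = 42 + 107*(((3 - 6)*4)*3) = 42 + 107*(-3*4*3) = 42 + 107*(-12*3) = 42 + 107*(-36) = 42 - 3852 = -3810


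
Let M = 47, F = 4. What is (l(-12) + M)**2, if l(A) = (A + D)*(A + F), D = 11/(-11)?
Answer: 22801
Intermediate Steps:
D = -1 (D = 11*(-1/11) = -1)
l(A) = (-1 + A)*(4 + A) (l(A) = (A - 1)*(A + 4) = (-1 + A)*(4 + A))
(l(-12) + M)**2 = ((-4 + (-12)**2 + 3*(-12)) + 47)**2 = ((-4 + 144 - 36) + 47)**2 = (104 + 47)**2 = 151**2 = 22801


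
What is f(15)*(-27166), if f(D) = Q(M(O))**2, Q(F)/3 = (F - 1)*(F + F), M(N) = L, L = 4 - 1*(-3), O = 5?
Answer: -1725149664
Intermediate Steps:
L = 7 (L = 4 + 3 = 7)
M(N) = 7
Q(F) = 6*F*(-1 + F) (Q(F) = 3*((F - 1)*(F + F)) = 3*((-1 + F)*(2*F)) = 3*(2*F*(-1 + F)) = 6*F*(-1 + F))
f(D) = 63504 (f(D) = (6*7*(-1 + 7))**2 = (6*7*6)**2 = 252**2 = 63504)
f(15)*(-27166) = 63504*(-27166) = -1725149664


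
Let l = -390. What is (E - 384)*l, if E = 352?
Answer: 12480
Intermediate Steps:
(E - 384)*l = (352 - 384)*(-390) = -32*(-390) = 12480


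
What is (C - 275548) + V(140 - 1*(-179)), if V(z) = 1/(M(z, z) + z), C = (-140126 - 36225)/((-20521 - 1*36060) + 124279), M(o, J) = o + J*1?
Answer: -5950697706179/21595662 ≈ -2.7555e+5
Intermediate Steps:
M(o, J) = J + o (M(o, J) = o + J = J + o)
C = -176351/67698 (C = -176351/((-20521 - 36060) + 124279) = -176351/(-56581 + 124279) = -176351/67698 ≈ -2.6050)
V(z) = 1/(3*z) (V(z) = 1/((z + z) + z) = 1/(2*z + z) = 1/(3*z))
(C - 275548) + V(140 - 1*(-179)) = (-176351/67698 - 275548) + 1/(3*(140 - 1*(-179))) = -18654224855/67698 + 1/(3*(140 + 179)) = -18654224855/67698 + (1/3)/319 = -18654224855/67698 + (1/3)*(1/319) = -18654224855/67698 + 1/957 = -5950697706179/21595662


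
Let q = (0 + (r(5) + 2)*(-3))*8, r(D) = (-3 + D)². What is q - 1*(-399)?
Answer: 255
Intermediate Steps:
q = -144 (q = (0 + ((-3 + 5)² + 2)*(-3))*8 = (0 + (2² + 2)*(-3))*8 = (0 + (4 + 2)*(-3))*8 = (0 + 6*(-3))*8 = (0 - 18)*8 = -18*8 = -144)
q - 1*(-399) = -144 - 1*(-399) = -144 + 399 = 255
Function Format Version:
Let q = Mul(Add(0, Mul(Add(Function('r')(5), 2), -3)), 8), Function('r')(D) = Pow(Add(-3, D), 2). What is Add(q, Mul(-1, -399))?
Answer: 255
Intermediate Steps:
q = -144 (q = Mul(Add(0, Mul(Add(Pow(Add(-3, 5), 2), 2), -3)), 8) = Mul(Add(0, Mul(Add(Pow(2, 2), 2), -3)), 8) = Mul(Add(0, Mul(Add(4, 2), -3)), 8) = Mul(Add(0, Mul(6, -3)), 8) = Mul(Add(0, -18), 8) = Mul(-18, 8) = -144)
Add(q, Mul(-1, -399)) = Add(-144, Mul(-1, -399)) = Add(-144, 399) = 255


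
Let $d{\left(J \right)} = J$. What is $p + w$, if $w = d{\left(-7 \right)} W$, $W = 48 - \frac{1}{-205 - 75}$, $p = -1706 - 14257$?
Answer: $- \frac{651961}{40} \approx -16299.0$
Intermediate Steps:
$p = -15963$
$W = \frac{13441}{280}$ ($W = 48 - \frac{1}{-280} = 48 - - \frac{1}{280} = 48 + \frac{1}{280} = \frac{13441}{280} \approx 48.004$)
$w = - \frac{13441}{40}$ ($w = \left(-7\right) \frac{13441}{280} = - \frac{13441}{40} \approx -336.02$)
$p + w = -15963 - \frac{13441}{40} = - \frac{651961}{40}$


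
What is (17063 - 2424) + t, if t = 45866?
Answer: 60505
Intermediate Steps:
(17063 - 2424) + t = (17063 - 2424) + 45866 = 14639 + 45866 = 60505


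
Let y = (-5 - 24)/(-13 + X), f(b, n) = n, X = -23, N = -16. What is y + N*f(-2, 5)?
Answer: -2851/36 ≈ -79.194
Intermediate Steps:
y = 29/36 (y = (-5 - 24)/(-13 - 23) = -29/(-36) = -29*(-1/36) = 29/36 ≈ 0.80556)
y + N*f(-2, 5) = 29/36 - 16*5 = 29/36 - 80 = -2851/36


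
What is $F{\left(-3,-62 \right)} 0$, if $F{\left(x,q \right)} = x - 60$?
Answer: $0$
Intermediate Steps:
$F{\left(x,q \right)} = -60 + x$
$F{\left(-3,-62 \right)} 0 = \left(-60 - 3\right) 0 = \left(-63\right) 0 = 0$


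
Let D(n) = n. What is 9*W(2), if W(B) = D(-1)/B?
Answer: -9/2 ≈ -4.5000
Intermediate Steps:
W(B) = -1/B
9*W(2) = 9*(-1/2) = -9/2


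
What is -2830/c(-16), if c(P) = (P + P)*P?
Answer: -1415/256 ≈ -5.5273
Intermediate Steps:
c(P) = 2*P² (c(P) = (2*P)*P = 2*P²)
-2830/c(-16) = -2830/(2*(-16)²) = -2830/(2*256) = -2830/512 = -2830*1/512 = -1415/256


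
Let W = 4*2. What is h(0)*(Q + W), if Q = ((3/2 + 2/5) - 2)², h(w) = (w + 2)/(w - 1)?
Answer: -801/50 ≈ -16.020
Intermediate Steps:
h(w) = (2 + w)/(-1 + w)
W = 8
Q = 1/100 (Q = ((3*(½) + 2*(⅕)) - 2)² = ((3/2 + ⅖) - 2)² = (19/10 - 2)² = (-⅒)² = 1/100 ≈ 0.010000)
h(0)*(Q + W) = ((2 + 0)/(-1 + 0))*(1/100 + 8) = (2/(-1))*(801/100) = -1*2*(801/100) = -2*801/100 = -801/50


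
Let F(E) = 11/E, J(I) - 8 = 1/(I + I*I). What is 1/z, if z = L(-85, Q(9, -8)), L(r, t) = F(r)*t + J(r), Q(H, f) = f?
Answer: 7140/64513 ≈ 0.11068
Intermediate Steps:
J(I) = 8 + 1/(I + I²) (J(I) = 8 + 1/(I + I*I) = 8 + 1/(I + I²))
L(r, t) = 11*t/r + (1 + 8*r + 8*r²)/(r*(1 + r)) (L(r, t) = (11/r)*t + (1 + 8*r + 8*r²)/(r*(1 + r)) = 11*t/r + (1 + 8*r + 8*r²)/(r*(1 + r)))
z = 64513/7140 (z = (1 + 8*(-85) + 8*(-85)² + 11*(-8)*(1 - 85))/((-85)*(1 - 85)) = -1/85*(1 - 680 + 8*7225 + 11*(-8)*(-84))/(-84) = -1/85*(-1/84)*(1 - 680 + 57800 + 7392) = -1/85*(-1/84)*64513 = 64513/7140 ≈ 9.0354)
1/z = 1/(64513/7140) = 7140/64513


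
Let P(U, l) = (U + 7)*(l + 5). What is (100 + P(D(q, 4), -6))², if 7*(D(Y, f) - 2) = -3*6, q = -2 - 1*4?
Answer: 429025/49 ≈ 8755.6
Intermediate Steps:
q = -6 (q = -2 - 4 = -6)
D(Y, f) = -4/7 (D(Y, f) = 2 + (-3*6)/7 = 2 + (⅐)*(-18) = 2 - 18/7 = -4/7)
P(U, l) = (5 + l)*(7 + U) (P(U, l) = (7 + U)*(5 + l) = (5 + l)*(7 + U))
(100 + P(D(q, 4), -6))² = (100 + (35 + 5*(-4/7) + 7*(-6) - 4/7*(-6)))² = (100 + (35 - 20/7 - 42 + 24/7))² = (100 - 45/7)² = (655/7)² = 429025/49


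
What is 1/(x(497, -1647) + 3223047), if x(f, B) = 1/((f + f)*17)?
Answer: 16898/54463048207 ≈ 3.1027e-7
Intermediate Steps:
x(f, B) = 1/(34*f) (x(f, B) = 1/((2*f)*17) = 1/(34*f))
1/(x(497, -1647) + 3223047) = 1/((1/34)/497 + 3223047) = 1/((1/34)*(1/497) + 3223047) = 1/(1/16898 + 3223047) = 1/(54463048207/16898) = 16898/54463048207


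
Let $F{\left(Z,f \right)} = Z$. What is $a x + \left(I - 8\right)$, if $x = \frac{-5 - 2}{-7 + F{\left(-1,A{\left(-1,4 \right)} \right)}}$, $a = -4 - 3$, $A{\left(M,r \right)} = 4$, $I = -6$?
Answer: $- \frac{161}{8} \approx -20.125$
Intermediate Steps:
$a = -7$
$x = \frac{7}{8}$ ($x = \frac{-5 - 2}{-7 - 1} = - \frac{7}{-8} = \left(-7\right) \left(- \frac{1}{8}\right) = \frac{7}{8} \approx 0.875$)
$a x + \left(I - 8\right) = \left(-7\right) \frac{7}{8} - 14 = - \frac{49}{8} - 14 = - \frac{161}{8}$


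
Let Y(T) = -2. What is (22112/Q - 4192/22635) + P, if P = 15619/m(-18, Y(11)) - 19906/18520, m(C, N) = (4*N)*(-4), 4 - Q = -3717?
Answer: 122984635589699/249575031072 ≈ 492.78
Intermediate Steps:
Q = 3721 (Q = 4 - 1*(-3717) = 4 + 3717 = 3721)
m(C, N) = -16*N
P = 36078361/74080 (P = 15619/((-16*(-2))) - 19906/18520 = 15619/32 - 19906*1/18520 = 15619*(1/32) - 9953/9260 = 15619/32 - 9953/9260 = 36078361/74080 ≈ 487.02)
(22112/Q - 4192/22635) + P = (22112/3721 - 4192/22635) + 36078361/74080 = 484906688/84224835 + 36078361/74080 = 122984635589699/249575031072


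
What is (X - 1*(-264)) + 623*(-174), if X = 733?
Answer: -107405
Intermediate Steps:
(X - 1*(-264)) + 623*(-174) = (733 - 1*(-264)) + 623*(-174) = (733 + 264) - 108402 = 997 - 108402 = -107405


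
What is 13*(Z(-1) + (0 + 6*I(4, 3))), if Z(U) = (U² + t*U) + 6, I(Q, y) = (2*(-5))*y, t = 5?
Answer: -2314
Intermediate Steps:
I(Q, y) = -10*y
Z(U) = 6 + U² + 5*U (Z(U) = (U² + 5*U) + 6 = 6 + U² + 5*U)
13*(Z(-1) + (0 + 6*I(4, 3))) = 13*((6 + (-1)² + 5*(-1)) + (0 + 6*(-10*3))) = 13*((6 + 1 - 5) + (0 + 6*(-30))) = 13*(2 + (0 - 180)) = 13*(2 - 180) = 13*(-178) = -2314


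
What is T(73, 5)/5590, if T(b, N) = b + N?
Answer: 3/215 ≈ 0.013953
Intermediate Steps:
T(b, N) = N + b
T(73, 5)/5590 = (5 + 73)/5590 = 78*(1/5590) = 3/215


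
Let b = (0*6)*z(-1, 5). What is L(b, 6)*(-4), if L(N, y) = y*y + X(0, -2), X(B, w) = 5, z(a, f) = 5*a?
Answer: -164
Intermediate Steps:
b = 0 (b = (0*6)*(5*(-1)) = 0*(-5) = 0)
L(N, y) = 5 + y² (L(N, y) = y*y + 5 = y² + 5 = 5 + y²)
L(b, 6)*(-4) = (5 + 6²)*(-4) = (5 + 36)*(-4) = 41*(-4) = -164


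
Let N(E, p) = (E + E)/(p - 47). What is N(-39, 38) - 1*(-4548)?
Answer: 13670/3 ≈ 4556.7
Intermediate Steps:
N(E, p) = 2*E/(-47 + p) (N(E, p) = (2*E)/(-47 + p) = 2*E/(-47 + p))
N(-39, 38) - 1*(-4548) = 2*(-39)/(-47 + 38) - 1*(-4548) = 2*(-39)/(-9) + 4548 = 2*(-39)*(-1/9) + 4548 = 26/3 + 4548 = 13670/3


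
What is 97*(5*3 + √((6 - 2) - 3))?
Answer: 1552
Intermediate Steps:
97*(5*3 + √((6 - 2) - 3)) = 97*(15 + √(4 - 3)) = 97*(15 + √1) = 97*(15 + 1) = 97*16 = 1552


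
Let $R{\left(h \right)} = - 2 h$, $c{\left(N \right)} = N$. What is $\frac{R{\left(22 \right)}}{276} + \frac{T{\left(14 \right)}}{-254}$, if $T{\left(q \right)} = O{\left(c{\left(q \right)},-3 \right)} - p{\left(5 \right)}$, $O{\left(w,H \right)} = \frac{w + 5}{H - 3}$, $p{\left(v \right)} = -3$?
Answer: $- \frac{1855}{11684} \approx -0.15876$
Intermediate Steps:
$O{\left(w,H \right)} = \frac{5 + w}{-3 + H}$
$T{\left(q \right)} = \frac{13}{6} - \frac{q}{6}$ ($T{\left(q \right)} = \frac{5 + q}{-3 - 3} - -3 = \frac{5 + q}{-6} + 3 = - \frac{5 + q}{6} + 3 = \left(- \frac{5}{6} - \frac{q}{6}\right) + 3 = \frac{13}{6} - \frac{q}{6}$)
$\frac{R{\left(22 \right)}}{276} + \frac{T{\left(14 \right)}}{-254} = \frac{\left(-2\right) 22}{276} + \frac{\frac{13}{6} - \frac{7}{3}}{-254} = \left(-44\right) \frac{1}{276} + \left(\frac{13}{6} - \frac{7}{3}\right) \left(- \frac{1}{254}\right) = - \frac{11}{69} - - \frac{1}{1524} = - \frac{11}{69} + \frac{1}{1524} = - \frac{1855}{11684}$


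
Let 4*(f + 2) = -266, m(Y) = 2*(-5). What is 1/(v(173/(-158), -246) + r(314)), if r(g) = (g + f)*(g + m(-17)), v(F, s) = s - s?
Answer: 1/74632 ≈ 1.3399e-5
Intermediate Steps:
v(F, s) = 0
m(Y) = -10
f = -137/2 (f = -2 + (1/4)*(-266) = -2 - 133/2 = -137/2 ≈ -68.500)
r(g) = (-10 + g)*(-137/2 + g) (r(g) = (g - 137/2)*(g - 10) = (-137/2 + g)*(-10 + g) = (-10 + g)*(-137/2 + g))
1/(v(173/(-158), -246) + r(314)) = 1/(0 + (685 + 314**2 - 157/2*314)) = 1/(0 + (685 + 98596 - 24649)) = 1/(0 + 74632) = 1/74632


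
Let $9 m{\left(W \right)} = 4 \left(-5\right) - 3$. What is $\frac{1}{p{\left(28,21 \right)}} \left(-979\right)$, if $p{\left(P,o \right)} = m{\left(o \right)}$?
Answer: $\frac{8811}{23} \approx 383.09$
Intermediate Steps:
$m{\left(W \right)} = - \frac{23}{9}$ ($m{\left(W \right)} = \frac{4 \left(-5\right) - 3}{9} = \frac{-20 - 3}{9} = \frac{1}{9} \left(-23\right) = - \frac{23}{9}$)
$p{\left(P,o \right)} = - \frac{23}{9}$
$\frac{1}{p{\left(28,21 \right)}} \left(-979\right) = \frac{1}{- \frac{23}{9}} \left(-979\right) = \left(- \frac{9}{23}\right) \left(-979\right) = \frac{8811}{23}$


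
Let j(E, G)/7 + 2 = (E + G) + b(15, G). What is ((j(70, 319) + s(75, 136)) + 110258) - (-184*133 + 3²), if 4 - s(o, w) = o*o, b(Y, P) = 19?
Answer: 131942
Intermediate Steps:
s(o, w) = 4 - o² (s(o, w) = 4 - o*o = 4 - o²)
j(E, G) = 119 + 7*E + 7*G (j(E, G) = -14 + 7*((E + G) + 19) = -14 + 7*(19 + E + G) = -14 + (133 + 7*E + 7*G) = 119 + 7*E + 7*G)
((j(70, 319) + s(75, 136)) + 110258) - (-184*133 + 3²) = (((119 + 7*70 + 7*319) + (4 - 1*75²)) + 110258) - (-184*133 + 3²) = (((119 + 490 + 2233) + (4 - 1*5625)) + 110258) - (-24472 + 9) = ((2842 + (4 - 5625)) + 110258) - 1*(-24463) = ((2842 - 5621) + 110258) + 24463 = (-2779 + 110258) + 24463 = 107479 + 24463 = 131942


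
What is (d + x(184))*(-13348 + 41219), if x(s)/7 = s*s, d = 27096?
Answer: 7360396648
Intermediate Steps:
x(s) = 7*s² (x(s) = 7*(s*s) = 7*s²)
(d + x(184))*(-13348 + 41219) = (27096 + 7*184²)*(-13348 + 41219) = (27096 + 7*33856)*27871 = (27096 + 236992)*27871 = 264088*27871 = 7360396648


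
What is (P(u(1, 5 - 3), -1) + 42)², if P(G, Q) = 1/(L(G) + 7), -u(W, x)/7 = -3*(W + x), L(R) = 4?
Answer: 214369/121 ≈ 1771.6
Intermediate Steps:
u(W, x) = 21*W + 21*x (u(W, x) = -(-21)*(W + x) = -7*(-3*W - 3*x) = 21*W + 21*x)
P(G, Q) = 1/11 (P(G, Q) = 1/(4 + 7) = 1/11)
(P(u(1, 5 - 3), -1) + 42)² = (1/11 + 42)² = (463/11)² = 214369/121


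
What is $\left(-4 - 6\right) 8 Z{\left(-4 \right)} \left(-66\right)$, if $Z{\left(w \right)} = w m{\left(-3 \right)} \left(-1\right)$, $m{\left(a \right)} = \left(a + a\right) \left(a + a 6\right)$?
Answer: $2661120$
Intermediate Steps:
$m{\left(a \right)} = 14 a^{2}$ ($m{\left(a \right)} = 2 a \left(a + 6 a\right) = 2 a 7 a = 14 a^{2}$)
$Z{\left(w \right)} = - 126 w$ ($Z{\left(w \right)} = w 14 \left(-3\right)^{2} \left(-1\right) = w 14 \cdot 9 \left(-1\right) = w 126 \left(-1\right) = 126 w \left(-1\right) = - 126 w$)
$\left(-4 - 6\right) 8 Z{\left(-4 \right)} \left(-66\right) = \left(-4 - 6\right) 8 \left(\left(-126\right) \left(-4\right)\right) \left(-66\right) = \left(-10\right) 8 \cdot 504 \left(-66\right) = \left(-80\right) 504 \left(-66\right) = \left(-40320\right) \left(-66\right) = 2661120$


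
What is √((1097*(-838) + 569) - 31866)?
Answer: I*√950583 ≈ 974.98*I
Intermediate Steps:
√((1097*(-838) + 569) - 31866) = √((-919286 + 569) - 31866) = √(-918717 - 31866) = √(-950583) = I*√950583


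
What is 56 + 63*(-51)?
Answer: -3157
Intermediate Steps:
56 + 63*(-51) = 56 - 3213 = -3157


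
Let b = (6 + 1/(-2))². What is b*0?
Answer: 0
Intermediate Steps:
b = 121/4 (b = (6 + 1*(-½))² = (6 - ½)² = (11/2)² = 121/4 ≈ 30.250)
b*0 = (121/4)*0 = 0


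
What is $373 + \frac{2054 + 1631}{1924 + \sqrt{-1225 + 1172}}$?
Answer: $\frac{1387872157}{3701829} - \frac{3685 i \sqrt{53}}{3701829} \approx 374.92 - 0.007247 i$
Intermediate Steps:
$373 + \frac{2054 + 1631}{1924 + \sqrt{-1225 + 1172}} = 373 + \frac{3685}{1924 + \sqrt{-53}} = 373 + \frac{3685}{1924 + i \sqrt{53}}$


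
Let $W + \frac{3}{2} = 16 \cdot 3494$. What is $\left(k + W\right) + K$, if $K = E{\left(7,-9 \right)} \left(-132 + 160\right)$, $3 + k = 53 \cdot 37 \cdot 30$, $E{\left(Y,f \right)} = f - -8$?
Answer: $\frac{229403}{2} \approx 1.147 \cdot 10^{5}$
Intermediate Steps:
$E{\left(Y,f \right)} = 8 + f$ ($E{\left(Y,f \right)} = f + 8 = 8 + f$)
$k = 58827$ ($k = -3 + 53 \cdot 37 \cdot 30 = -3 + 1961 \cdot 30 = -3 + 58830 = 58827$)
$W = \frac{111805}{2}$ ($W = - \frac{3}{2} + 16 \cdot 3494 = - \frac{3}{2} + 55904 = \frac{111805}{2} \approx 55903.0$)
$K = -28$ ($K = \left(8 - 9\right) \left(-132 + 160\right) = \left(-1\right) 28 = -28$)
$\left(k + W\right) + K = \left(58827 + \frac{111805}{2}\right) - 28 = \frac{229459}{2} - 28 = \frac{229403}{2}$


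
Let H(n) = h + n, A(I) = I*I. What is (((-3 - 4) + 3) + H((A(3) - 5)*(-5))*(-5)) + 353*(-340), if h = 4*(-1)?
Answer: -119904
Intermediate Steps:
h = -4
A(I) = I**2
H(n) = -4 + n
(((-3 - 4) + 3) + H((A(3) - 5)*(-5))*(-5)) + 353*(-340) = (((-3 - 4) + 3) + (-4 + (3**2 - 5)*(-5))*(-5)) + 353*(-340) = ((-7 + 3) + (-4 + (9 - 5)*(-5))*(-5)) - 120020 = (-4 + (-4 + 4*(-5))*(-5)) - 120020 = (-4 + (-4 - 20)*(-5)) - 120020 = (-4 - 24*(-5)) - 120020 = (-4 + 120) - 120020 = 116 - 120020 = -119904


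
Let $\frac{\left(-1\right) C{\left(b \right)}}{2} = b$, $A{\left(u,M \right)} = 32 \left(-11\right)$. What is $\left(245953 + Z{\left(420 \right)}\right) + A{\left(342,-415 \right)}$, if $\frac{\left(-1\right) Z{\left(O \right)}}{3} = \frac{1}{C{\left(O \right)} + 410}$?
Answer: $\frac{105608433}{430} \approx 2.456 \cdot 10^{5}$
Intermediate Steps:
$A{\left(u,M \right)} = -352$
$C{\left(b \right)} = - 2 b$
$Z{\left(O \right)} = - \frac{3}{410 - 2 O}$ ($Z{\left(O \right)} = - \frac{3}{- 2 O + 410} = - \frac{3}{410 - 2 O}$)
$\left(245953 + Z{\left(420 \right)}\right) + A{\left(342,-415 \right)} = \left(245953 + \frac{3}{2 \left(-205 + 420\right)}\right) - 352 = \left(245953 + \frac{3}{2 \cdot 215}\right) - 352 = \left(245953 + \frac{3}{2} \cdot \frac{1}{215}\right) - 352 = \left(245953 + \frac{3}{430}\right) - 352 = \frac{105759793}{430} - 352 = \frac{105608433}{430}$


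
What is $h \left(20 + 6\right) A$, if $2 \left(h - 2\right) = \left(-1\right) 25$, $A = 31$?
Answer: $-8463$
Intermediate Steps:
$h = - \frac{21}{2}$ ($h = 2 + \frac{\left(-1\right) 25}{2} = 2 + \frac{1}{2} \left(-25\right) = 2 - \frac{25}{2} = - \frac{21}{2} \approx -10.5$)
$h \left(20 + 6\right) A = - \frac{21 \left(20 + 6\right)}{2} \cdot 31 = \left(- \frac{21}{2}\right) 26 \cdot 31 = \left(-273\right) 31 = -8463$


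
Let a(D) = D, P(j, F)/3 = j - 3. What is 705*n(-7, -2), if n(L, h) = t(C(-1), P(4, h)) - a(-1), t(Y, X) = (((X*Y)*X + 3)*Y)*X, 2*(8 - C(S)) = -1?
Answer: 5719665/4 ≈ 1.4299e+6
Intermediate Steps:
P(j, F) = -9 + 3*j (P(j, F) = 3*(j - 3) = 3*(-3 + j) = -9 + 3*j)
C(S) = 17/2 (C(S) = 8 - ½*(-1) = 8 + ½ = 17/2)
t(Y, X) = X*Y*(3 + Y*X²) (t(Y, X) = ((Y*X² + 3)*Y)*X = ((3 + Y*X²)*Y)*X = (Y*(3 + Y*X²))*X = X*Y*(3 + Y*X²))
n(L, h) = 8113/4 (n(L, h) = (-9 + 3*4)*(17/2)*(3 + 17*(-9 + 3*4)²/2) - 1*(-1) = (-9 + 12)*(17/2)*(3 + 17*(-9 + 12)²/2) + 1 = 3*(17/2)*(3 + (17/2)*3²) + 1 = 3*(17/2)*(3 + (17/2)*9) + 1 = 3*(17/2)*(3 + 153/2) + 1 = 3*(17/2)*(159/2) + 1 = 8109/4 + 1 = 8113/4)
705*n(-7, -2) = 705*(8113/4) = 5719665/4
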